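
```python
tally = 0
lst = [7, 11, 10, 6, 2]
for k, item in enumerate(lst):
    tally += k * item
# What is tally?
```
Trace:
  tally=0
  tally=0, k=0, item=7
  tally=11, k=1, item=11
  tally=31, k=2, item=10
  tally=49, k=3, item=6
  tally=57, k=4, item=2

Final answer: 57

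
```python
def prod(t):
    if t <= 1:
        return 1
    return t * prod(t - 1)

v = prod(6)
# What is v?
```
Call trace:
prod(t=6)
  prod(t=5)
    prod(t=4)
      prod(t=3)
        prod(t=2)
          prod(t=1)
          -> return 1
        -> return 2
      -> return 6
    -> return 24
  -> return 120
-> return 720

Final answer: 720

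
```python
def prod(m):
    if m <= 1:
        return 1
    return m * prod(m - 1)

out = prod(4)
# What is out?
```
Call trace:
prod(m=4)
  prod(m=3)
    prod(m=2)
      prod(m=1)
      -> return 1
    -> return 2
  -> return 6
-> return 24

Final answer: 24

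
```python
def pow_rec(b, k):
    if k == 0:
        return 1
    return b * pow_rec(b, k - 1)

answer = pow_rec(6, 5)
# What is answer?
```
Call trace:
pow_rec(b=6, k=5)
  pow_rec(b=6, k=4)
    pow_rec(b=6, k=3)
      pow_rec(b=6, k=2)
        pow_rec(b=6, k=1)
          pow_rec(b=6, k=0)
          -> return 1
        -> return 6
      -> return 36
    -> return 216
  -> return 1296
-> return 7776

Final answer: 7776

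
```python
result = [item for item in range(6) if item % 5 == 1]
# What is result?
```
Trace:
  item=0
  item=1
  item=2
  item=3
  item=4
  item=5
  result=[1]

Final answer: [1]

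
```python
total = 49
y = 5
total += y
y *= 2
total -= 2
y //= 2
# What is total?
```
Trace:
  total=49
  total=49, y=5
  total=54, y=5
  total=54, y=10
  total=52, y=10
  total=52, y=5

Final answer: 52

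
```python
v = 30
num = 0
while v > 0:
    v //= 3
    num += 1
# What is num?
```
Trace:
  v=30
  v=30, num=0
  v=10, num=1
  v=3, num=2
  v=1, num=3
  v=0, num=4

Final answer: 4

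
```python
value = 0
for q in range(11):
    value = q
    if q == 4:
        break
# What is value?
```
Trace:
  value=0
  value=0, q=0
  value=1, q=1
  value=2, q=2
  value=3, q=3
  value=4, q=4

Final answer: 4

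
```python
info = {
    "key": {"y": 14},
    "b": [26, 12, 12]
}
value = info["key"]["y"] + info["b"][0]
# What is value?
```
Trace:
  info={'key': {'y': 14}, 'b': [26, 12, 12]}
  info={'key': {'y': 14}, 'b': [26, 12, 12]}, value=40

Final answer: 40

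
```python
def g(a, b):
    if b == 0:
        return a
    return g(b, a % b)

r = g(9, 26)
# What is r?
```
Call trace:
g(a=9, b=26)
  g(a=26, b=9)
    g(a=9, b=8)
      g(a=8, b=1)
        g(a=1, b=0)
        -> return 1
      -> return 1
    -> return 1
  -> return 1
-> return 1

Final answer: 1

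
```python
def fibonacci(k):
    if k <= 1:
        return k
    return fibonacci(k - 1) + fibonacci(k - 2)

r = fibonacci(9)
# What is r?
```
Call trace (a repeated sub-call is expanded the first time; later identical calls just restate its return value):
fibonacci(k=9)
  fibonacci(k=8)
    fibonacci(k=7)
      fibonacci(k=6)
        fibonacci(k=5)
          fibonacci(k=4)
            fibonacci(k=3)
              fibonacci(k=2)
                fibonacci(k=1)
                -> return 1
                fibonacci(k=0)
                -> return 0
              -> return 1
              fibonacci(k=1)
              -> return 1
            -> return 2
            fibonacci(k=2) -> return 1  (same call as traced above)
          -> return 3
          fibonacci(k=3) -> return 2  (same call as traced above)
        -> return 5
        fibonacci(k=4) -> return 3  (same call as traced above)
      -> return 8
      fibonacci(k=5) -> return 5  (same call as traced above)
    -> return 13
    fibonacci(k=6) -> return 8  (same call as traced above)
  -> return 21
  fibonacci(k=7) -> return 13  (same call as traced above)
-> return 34

Final answer: 34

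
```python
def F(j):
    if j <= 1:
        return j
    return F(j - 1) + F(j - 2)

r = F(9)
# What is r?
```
Call trace (a repeated sub-call is expanded the first time; later identical calls just restate its return value):
F(j=9)
  F(j=8)
    F(j=7)
      F(j=6)
        F(j=5)
          F(j=4)
            F(j=3)
              F(j=2)
                F(j=1)
                -> return 1
                F(j=0)
                -> return 0
              -> return 1
              F(j=1)
              -> return 1
            -> return 2
            F(j=2) -> return 1  (same call as traced above)
          -> return 3
          F(j=3) -> return 2  (same call as traced above)
        -> return 5
        F(j=4) -> return 3  (same call as traced above)
      -> return 8
      F(j=5) -> return 5  (same call as traced above)
    -> return 13
    F(j=6) -> return 8  (same call as traced above)
  -> return 21
  F(j=7) -> return 13  (same call as traced above)
-> return 34

Final answer: 34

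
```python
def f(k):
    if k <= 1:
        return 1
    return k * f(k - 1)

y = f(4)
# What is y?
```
Call trace:
f(k=4)
  f(k=3)
    f(k=2)
      f(k=1)
      -> return 1
    -> return 2
  -> return 6
-> return 24

Final answer: 24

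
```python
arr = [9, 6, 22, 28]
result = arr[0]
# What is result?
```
Trace:
  arr=[9, 6, 22, 28]
  arr=[9, 6, 22, 28], result=9

Final answer: 9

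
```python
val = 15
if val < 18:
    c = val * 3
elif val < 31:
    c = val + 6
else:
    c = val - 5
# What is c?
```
Trace:
  val=15
  val=15, c=45

Final answer: 45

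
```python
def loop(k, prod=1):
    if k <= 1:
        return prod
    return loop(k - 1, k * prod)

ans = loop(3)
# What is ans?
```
Call trace:
loop(k=3, prod=1)
  loop(k=2, prod=3)
    loop(k=1, prod=6)
    -> return 6
  -> return 6
-> return 6

Final answer: 6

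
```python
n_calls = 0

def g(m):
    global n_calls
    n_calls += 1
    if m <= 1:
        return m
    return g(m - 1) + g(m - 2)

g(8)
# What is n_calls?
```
Call trace (a repeated sub-call is expanded the first time; later identical calls just restate its return value):
g(m=8)
  g(m=7)
    g(m=6)
      g(m=5)
        g(m=4)
          g(m=3)
            g(m=2)
              g(m=1)
              -> return 1
              g(m=0)
              -> return 0
            -> return 1
            g(m=1)
            -> return 1
          -> return 2
          g(m=2) -> return 1  (same call as traced above)
        -> return 3
        g(m=3) -> return 2  (same call as traced above)
      -> return 5
      g(m=4) -> return 3  (same call as traced above)
    -> return 8
    g(m=5) -> return 5  (same call as traced above)
  -> return 13
  g(m=6) -> return 8  (same call as traced above)
-> return 21

n_calls is incremented once per call, so count the calls in each subtree. Let C(m) = number of calls made by g(m).
C(0) = C(1) = 1 (base case, no recursion); C(m) = 1 + C(m - 1) + C(m - 2) otherwise.
C(2) = 1 + C(1) + C(0) = 1 + 1 + 1 = 3
C(3) = 1 + C(2) + C(1) = 1 + 3 + 1 = 5
C(4) = 1 + C(3) + C(2) = 1 + 5 + 3 = 9
C(5) = 1 + C(4) + C(3) = 1 + 9 + 5 = 15
C(6) = 1 + C(5) + C(4) = 1 + 15 + 9 = 25
C(7) = 1 + C(6) + C(5) = 1 + 25 + 15 = 41
C(8) = 1 + C(7) + C(6) = 1 + 41 + 25 = 67
n_calls = C(8) = 67

Final answer: 67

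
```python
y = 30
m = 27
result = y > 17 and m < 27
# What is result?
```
Trace:
  y=30
  y=30, m=27
  y=30, m=27, result=False

Final answer: False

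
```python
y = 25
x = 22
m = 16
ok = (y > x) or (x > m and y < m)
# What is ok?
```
Trace:
  y=25
  y=25, x=22
  y=25, x=22, m=16
  y=25, x=22, m=16, ok=True

Final answer: True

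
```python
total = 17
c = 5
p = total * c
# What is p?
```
Trace:
  total=17
  total=17, c=5
  total=17, c=5, p=85

Final answer: 85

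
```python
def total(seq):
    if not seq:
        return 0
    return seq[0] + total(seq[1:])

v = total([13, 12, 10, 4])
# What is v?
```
Call trace:
total(seq=[13, 12, 10, 4])
  total(seq=[12, 10, 4])
    total(seq=[10, 4])
      total(seq=[4])
        total(seq=[])
        -> return 0
      -> return 4
    -> return 14
  -> return 26
-> return 39

Final answer: 39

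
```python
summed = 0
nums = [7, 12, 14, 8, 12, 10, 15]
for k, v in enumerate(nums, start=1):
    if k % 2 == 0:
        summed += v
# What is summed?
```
Trace:
  summed=0
  summed=0, k=1, v=7
  summed=12, k=2, v=12
  summed=12, k=3, v=14
  summed=20, k=4, v=8
  summed=20, k=5, v=12
  summed=30, k=6, v=10
  summed=30, k=7, v=15

Final answer: 30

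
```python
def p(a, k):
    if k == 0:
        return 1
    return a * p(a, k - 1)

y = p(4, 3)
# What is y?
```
Call trace:
p(a=4, k=3)
  p(a=4, k=2)
    p(a=4, k=1)
      p(a=4, k=0)
      -> return 1
    -> return 4
  -> return 16
-> return 64

Final answer: 64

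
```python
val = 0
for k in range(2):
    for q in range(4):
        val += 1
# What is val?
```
Trace:
  val=0
  val=1, k=0, q=0
  val=2, k=0, q=1
  val=3, k=0, q=2
  val=4, k=0, q=3
  val=5, k=1, q=0
  val=6, k=1, q=1
  val=7, k=1, q=2
  val=8, k=1, q=3

Final answer: 8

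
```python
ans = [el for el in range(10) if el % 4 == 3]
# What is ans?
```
Trace:
  el=0
  el=1
  el=2
  el=3
  el=4
  el=5
  el=6
  el=7
  el=8
  el=9
  ans=[3, 7]

Final answer: [3, 7]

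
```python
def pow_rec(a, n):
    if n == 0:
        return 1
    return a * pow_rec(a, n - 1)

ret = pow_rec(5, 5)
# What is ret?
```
Call trace:
pow_rec(a=5, n=5)
  pow_rec(a=5, n=4)
    pow_rec(a=5, n=3)
      pow_rec(a=5, n=2)
        pow_rec(a=5, n=1)
          pow_rec(a=5, n=0)
          -> return 1
        -> return 5
      -> return 25
    -> return 125
  -> return 625
-> return 3125

Final answer: 3125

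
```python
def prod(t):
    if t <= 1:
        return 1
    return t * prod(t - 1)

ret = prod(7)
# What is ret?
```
Call trace:
prod(t=7)
  prod(t=6)
    prod(t=5)
      prod(t=4)
        prod(t=3)
          prod(t=2)
            prod(t=1)
            -> return 1
          -> return 2
        -> return 6
      -> return 24
    -> return 120
  -> return 720
-> return 5040

Final answer: 5040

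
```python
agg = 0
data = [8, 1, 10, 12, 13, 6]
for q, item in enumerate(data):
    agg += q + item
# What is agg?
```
Trace:
  agg=0
  agg=8, q=0, item=8
  agg=10, q=1, item=1
  agg=22, q=2, item=10
  agg=37, q=3, item=12
  agg=54, q=4, item=13
  agg=65, q=5, item=6

Final answer: 65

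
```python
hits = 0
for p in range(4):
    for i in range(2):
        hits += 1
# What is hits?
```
Trace:
  hits=0
  hits=1, p=0, i=0
  hits=2, p=0, i=1
  hits=3, p=1, i=0
  hits=4, p=1, i=1
  hits=5, p=2, i=0
  hits=6, p=2, i=1
  hits=7, p=3, i=0
  hits=8, p=3, i=1

Final answer: 8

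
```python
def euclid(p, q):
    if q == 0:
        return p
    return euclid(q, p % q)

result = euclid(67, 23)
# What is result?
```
Call trace:
euclid(p=67, q=23)
  euclid(p=23, q=21)
    euclid(p=21, q=2)
      euclid(p=2, q=1)
        euclid(p=1, q=0)
        -> return 1
      -> return 1
    -> return 1
  -> return 1
-> return 1

Final answer: 1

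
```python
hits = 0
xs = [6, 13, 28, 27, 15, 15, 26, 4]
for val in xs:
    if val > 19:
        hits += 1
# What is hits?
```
Trace:
  hits=0
  hits=0, val=6
  hits=0, val=13
  hits=1, val=28
  hits=2, val=27
  hits=2, val=15
  hits=2, val=15
  hits=3, val=26
  hits=3, val=4

Final answer: 3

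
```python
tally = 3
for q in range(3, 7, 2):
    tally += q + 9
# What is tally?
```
Trace:
  tally=3
  tally=15, q=3
  tally=29, q=5

Final answer: 29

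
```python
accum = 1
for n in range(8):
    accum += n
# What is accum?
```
Trace:
  accum=1
  accum=1, n=0
  accum=2, n=1
  accum=4, n=2
  accum=7, n=3
  accum=11, n=4
  accum=16, n=5
  accum=22, n=6
  accum=29, n=7

Final answer: 29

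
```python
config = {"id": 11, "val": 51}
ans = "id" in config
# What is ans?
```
Trace:
  config={'id': 11, 'val': 51}
  config={'id': 11, 'val': 51}, ans=True

Final answer: True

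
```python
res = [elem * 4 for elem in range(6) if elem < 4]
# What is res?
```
Trace:
  elem=0
  elem=1
  elem=2
  elem=3
  elem=4
  elem=5
  res=[0, 4, 8, 12]

Final answer: [0, 4, 8, 12]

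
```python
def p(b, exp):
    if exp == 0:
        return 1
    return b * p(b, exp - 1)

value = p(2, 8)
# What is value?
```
Call trace:
p(b=2, exp=8)
  p(b=2, exp=7)
    p(b=2, exp=6)
      p(b=2, exp=5)
        p(b=2, exp=4)
          p(b=2, exp=3)
            p(b=2, exp=2)
              p(b=2, exp=1)
                p(b=2, exp=0)
                -> return 1
              -> return 2
            -> return 4
          -> return 8
        -> return 16
      -> return 32
    -> return 64
  -> return 128
-> return 256

Final answer: 256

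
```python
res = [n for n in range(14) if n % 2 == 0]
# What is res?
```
Trace:
  n=0
  n=1
  n=2
  n=3
  n=4
  n=5
  n=6
  n=7
  n=8
  n=9
  n=10
  n=11
  n=12
  n=13
  res=[0, 2, 4, 6, 8, 10, 12]

Final answer: [0, 2, 4, 6, 8, 10, 12]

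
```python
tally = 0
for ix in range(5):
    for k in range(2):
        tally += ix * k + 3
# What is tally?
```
Trace:
  tally=0
  tally=3, ix=0, k=0
  tally=6, ix=0, k=1
  tally=9, ix=1, k=0
  tally=13, ix=1, k=1
  tally=16, ix=2, k=0
  tally=21, ix=2, k=1
  tally=24, ix=3, k=0
  tally=30, ix=3, k=1
  tally=33, ix=4, k=0
  tally=40, ix=4, k=1

Final answer: 40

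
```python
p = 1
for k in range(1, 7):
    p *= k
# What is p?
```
Trace:
  p=1
  p=1, k=1
  p=2, k=2
  p=6, k=3
  p=24, k=4
  p=120, k=5
  p=720, k=6

Final answer: 720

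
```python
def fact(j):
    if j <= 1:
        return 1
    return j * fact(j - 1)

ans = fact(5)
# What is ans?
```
Call trace:
fact(j=5)
  fact(j=4)
    fact(j=3)
      fact(j=2)
        fact(j=1)
        -> return 1
      -> return 2
    -> return 6
  -> return 24
-> return 120

Final answer: 120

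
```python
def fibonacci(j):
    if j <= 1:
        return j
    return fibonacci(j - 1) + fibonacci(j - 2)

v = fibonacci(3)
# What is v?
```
Call trace:
fibonacci(j=3)
  fibonacci(j=2)
    fibonacci(j=1)
    -> return 1
    fibonacci(j=0)
    -> return 0
  -> return 1
  fibonacci(j=1)
  -> return 1
-> return 2

Final answer: 2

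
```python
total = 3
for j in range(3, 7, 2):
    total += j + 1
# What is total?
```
Trace:
  total=3
  total=7, j=3
  total=13, j=5

Final answer: 13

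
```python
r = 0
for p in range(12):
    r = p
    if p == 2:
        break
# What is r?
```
Trace:
  r=0
  r=0, p=0
  r=1, p=1
  r=2, p=2

Final answer: 2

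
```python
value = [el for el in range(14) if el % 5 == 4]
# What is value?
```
Trace:
  el=0
  el=1
  el=2
  el=3
  el=4
  el=5
  el=6
  el=7
  el=8
  el=9
  el=10
  el=11
  el=12
  el=13
  value=[4, 9]

Final answer: [4, 9]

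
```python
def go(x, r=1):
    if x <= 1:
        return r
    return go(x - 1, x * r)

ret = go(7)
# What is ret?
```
Call trace:
go(x=7, r=1)
  go(x=6, r=7)
    go(x=5, r=42)
      go(x=4, r=210)
        go(x=3, r=840)
          go(x=2, r=2520)
            go(x=1, r=5040)
            -> return 5040
          -> return 5040
        -> return 5040
      -> return 5040
    -> return 5040
  -> return 5040
-> return 5040

Final answer: 5040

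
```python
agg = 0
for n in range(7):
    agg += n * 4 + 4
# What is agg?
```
Trace:
  agg=0
  agg=4, n=0
  agg=12, n=1
  agg=24, n=2
  agg=40, n=3
  agg=60, n=4
  agg=84, n=5
  agg=112, n=6

Final answer: 112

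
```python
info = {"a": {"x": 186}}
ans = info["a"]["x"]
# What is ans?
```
Trace:
  info={'a': {'x': 186}}
  info={'a': {'x': 186}}, ans=186

Final answer: 186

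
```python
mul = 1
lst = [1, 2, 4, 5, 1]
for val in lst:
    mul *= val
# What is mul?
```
Trace:
  mul=1
  mul=1, val=1
  mul=2, val=2
  mul=8, val=4
  mul=40, val=5
  mul=40, val=1

Final answer: 40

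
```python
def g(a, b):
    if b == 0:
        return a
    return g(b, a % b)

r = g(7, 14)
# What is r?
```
Call trace:
g(a=7, b=14)
  g(a=14, b=7)
    g(a=7, b=0)
    -> return 7
  -> return 7
-> return 7

Final answer: 7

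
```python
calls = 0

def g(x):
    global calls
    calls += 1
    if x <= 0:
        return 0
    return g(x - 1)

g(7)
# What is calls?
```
Call trace:
g(x=7)
  g(x=6)
    g(x=5)
      g(x=4)
        g(x=3)
          g(x=2)
            g(x=1)
              g(x=0)
              -> return 0
            -> return 0
          -> return 0
        -> return 0
      -> return 0
    -> return 0
  -> return 0
-> return 0

calls is incremented once per call. g is entered once for each x = 7, 6, 5, 4, 3, 2, 1, 0 (the x <= 0 call returns without recursing), i.e. 7 + 1 calls.
calls = 8

Final answer: 8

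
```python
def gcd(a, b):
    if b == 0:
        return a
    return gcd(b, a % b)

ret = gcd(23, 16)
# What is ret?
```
Call trace:
gcd(a=23, b=16)
  gcd(a=16, b=7)
    gcd(a=7, b=2)
      gcd(a=2, b=1)
        gcd(a=1, b=0)
        -> return 1
      -> return 1
    -> return 1
  -> return 1
-> return 1

Final answer: 1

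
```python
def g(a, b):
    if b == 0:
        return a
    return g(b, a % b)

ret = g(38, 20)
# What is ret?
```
Call trace:
g(a=38, b=20)
  g(a=20, b=18)
    g(a=18, b=2)
      g(a=2, b=0)
      -> return 2
    -> return 2
  -> return 2
-> return 2

Final answer: 2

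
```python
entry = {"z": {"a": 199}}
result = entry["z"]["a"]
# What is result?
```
Trace:
  entry={'z': {'a': 199}}
  entry={'z': {'a': 199}}, result=199

Final answer: 199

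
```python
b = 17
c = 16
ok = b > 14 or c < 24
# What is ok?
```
Trace:
  b=17
  b=17, c=16
  b=17, c=16, ok=True

Final answer: True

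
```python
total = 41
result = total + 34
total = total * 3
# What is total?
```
Trace:
  total=41
  total=41, result=75
  total=123, result=75

Final answer: 123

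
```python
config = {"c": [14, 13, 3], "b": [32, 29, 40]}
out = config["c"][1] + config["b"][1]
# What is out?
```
Trace:
  config={'c': [14, 13, 3], 'b': [32, 29, 40]}
  config={'c': [14, 13, 3], 'b': [32, 29, 40]}, out=42

Final answer: 42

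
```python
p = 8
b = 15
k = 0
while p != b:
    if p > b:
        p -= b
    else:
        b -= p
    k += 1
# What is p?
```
Trace:
  p=8
  p=8, b=15
  p=8, b=15, k=0
  p=8, b=7, k=1
  p=1, b=7, k=2
  p=1, b=6, k=3
  p=1, b=5, k=4
  p=1, b=4, k=5
  p=1, b=3, k=6
  p=1, b=2, k=7
  p=1, b=1, k=8

Final answer: 1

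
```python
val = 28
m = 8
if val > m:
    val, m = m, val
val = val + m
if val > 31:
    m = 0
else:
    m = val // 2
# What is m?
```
Trace:
  val=28
  val=28, m=8
  val=8, m=28
  val=36, m=28
  val=36, m=0

Final answer: 0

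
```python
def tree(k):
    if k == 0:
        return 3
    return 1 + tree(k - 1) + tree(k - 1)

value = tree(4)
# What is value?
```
Call trace (a repeated sub-call is expanded the first time; later identical calls just restate its return value):
tree(k=4)
  tree(k=3)
    tree(k=2)
      tree(k=1)
        tree(k=0)
        -> return 3
        tree(k=0)
        -> return 3
      -> return 7
      tree(k=1) -> return 7  (same call as traced above)
    -> return 15
    tree(k=2) -> return 15  (same call as traced above)
  -> return 31
  tree(k=3) -> return 31  (same call as traced above)
-> return 63

Final answer: 63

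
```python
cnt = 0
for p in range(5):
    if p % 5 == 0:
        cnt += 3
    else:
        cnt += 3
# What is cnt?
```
Trace:
  cnt=0
  cnt=3, p=0
  cnt=6, p=1
  cnt=9, p=2
  cnt=12, p=3
  cnt=15, p=4

Final answer: 15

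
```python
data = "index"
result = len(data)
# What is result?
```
Trace:
  data='index'
  data='index', result=5

Final answer: 5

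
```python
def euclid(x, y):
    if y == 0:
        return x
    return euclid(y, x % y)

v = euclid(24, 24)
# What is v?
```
Call trace:
euclid(x=24, y=24)
  euclid(x=24, y=0)
  -> return 24
-> return 24

Final answer: 24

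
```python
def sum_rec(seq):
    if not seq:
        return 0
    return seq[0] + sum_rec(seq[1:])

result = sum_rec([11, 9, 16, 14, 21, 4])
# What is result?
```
Call trace:
sum_rec(seq=[11, 9, 16, 14, 21, 4])
  sum_rec(seq=[9, 16, 14, 21, 4])
    sum_rec(seq=[16, 14, 21, 4])
      sum_rec(seq=[14, 21, 4])
        sum_rec(seq=[21, 4])
          sum_rec(seq=[4])
            sum_rec(seq=[])
            -> return 0
          -> return 4
        -> return 25
      -> return 39
    -> return 55
  -> return 64
-> return 75

Final answer: 75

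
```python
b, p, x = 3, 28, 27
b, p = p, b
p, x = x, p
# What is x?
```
Trace:
  b=3, p=28, x=27
  b=28, p=3, x=27
  b=28, p=27, x=3

Final answer: 3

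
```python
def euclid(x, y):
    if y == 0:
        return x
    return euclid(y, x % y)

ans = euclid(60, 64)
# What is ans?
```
Call trace:
euclid(x=60, y=64)
  euclid(x=64, y=60)
    euclid(x=60, y=4)
      euclid(x=4, y=0)
      -> return 4
    -> return 4
  -> return 4
-> return 4

Final answer: 4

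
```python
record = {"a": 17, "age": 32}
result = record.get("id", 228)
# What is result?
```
Trace:
  record={'a': 17, 'age': 32}
  record={'a': 17, 'age': 32}, result=228

Final answer: 228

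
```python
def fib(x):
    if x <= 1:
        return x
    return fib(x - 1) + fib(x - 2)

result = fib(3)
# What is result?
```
Call trace:
fib(x=3)
  fib(x=2)
    fib(x=1)
    -> return 1
    fib(x=0)
    -> return 0
  -> return 1
  fib(x=1)
  -> return 1
-> return 2

Final answer: 2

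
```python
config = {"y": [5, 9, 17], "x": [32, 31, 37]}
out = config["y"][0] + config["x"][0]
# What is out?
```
Trace:
  config={'y': [5, 9, 17], 'x': [32, 31, 37]}
  config={'y': [5, 9, 17], 'x': [32, 31, 37]}, out=37

Final answer: 37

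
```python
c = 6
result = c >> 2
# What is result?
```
Trace:
  c=6
  c=6, result=1

Final answer: 1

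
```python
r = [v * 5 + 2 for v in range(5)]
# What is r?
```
Trace:
  v=0
  v=1
  v=2
  v=3
  v=4
  r=[2, 7, 12, 17, 22]

Final answer: [2, 7, 12, 17, 22]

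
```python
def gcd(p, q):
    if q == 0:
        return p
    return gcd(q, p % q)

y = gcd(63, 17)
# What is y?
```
Call trace:
gcd(p=63, q=17)
  gcd(p=17, q=12)
    gcd(p=12, q=5)
      gcd(p=5, q=2)
        gcd(p=2, q=1)
          gcd(p=1, q=0)
          -> return 1
        -> return 1
      -> return 1
    -> return 1
  -> return 1
-> return 1

Final answer: 1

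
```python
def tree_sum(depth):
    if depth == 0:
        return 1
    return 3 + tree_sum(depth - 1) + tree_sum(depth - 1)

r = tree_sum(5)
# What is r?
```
Call trace (a repeated sub-call is expanded the first time; later identical calls just restate its return value):
tree_sum(depth=5)
  tree_sum(depth=4)
    tree_sum(depth=3)
      tree_sum(depth=2)
        tree_sum(depth=1)
          tree_sum(depth=0)
          -> return 1
          tree_sum(depth=0)
          -> return 1
        -> return 5
        tree_sum(depth=1) -> return 5  (same call as traced above)
      -> return 13
      tree_sum(depth=2) -> return 13  (same call as traced above)
    -> return 29
    tree_sum(depth=3) -> return 29  (same call as traced above)
  -> return 61
  tree_sum(depth=4) -> return 61  (same call as traced above)
-> return 125

Final answer: 125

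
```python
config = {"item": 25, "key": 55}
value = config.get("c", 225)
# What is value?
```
Trace:
  config={'item': 25, 'key': 55}
  config={'item': 25, 'key': 55}, value=225

Final answer: 225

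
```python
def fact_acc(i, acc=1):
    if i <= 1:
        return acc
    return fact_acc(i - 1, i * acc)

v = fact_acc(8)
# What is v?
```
Call trace:
fact_acc(i=8, acc=1)
  fact_acc(i=7, acc=8)
    fact_acc(i=6, acc=56)
      fact_acc(i=5, acc=336)
        fact_acc(i=4, acc=1680)
          fact_acc(i=3, acc=6720)
            fact_acc(i=2, acc=20160)
              fact_acc(i=1, acc=40320)
              -> return 40320
            -> return 40320
          -> return 40320
        -> return 40320
      -> return 40320
    -> return 40320
  -> return 40320
-> return 40320

Final answer: 40320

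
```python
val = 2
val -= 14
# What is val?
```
Trace:
  val=2
  val=-12

Final answer: -12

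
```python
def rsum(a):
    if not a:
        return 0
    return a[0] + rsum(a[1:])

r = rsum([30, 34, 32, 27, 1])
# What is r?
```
Call trace:
rsum(a=[30, 34, 32, 27, 1])
  rsum(a=[34, 32, 27, 1])
    rsum(a=[32, 27, 1])
      rsum(a=[27, 1])
        rsum(a=[1])
          rsum(a=[])
          -> return 0
        -> return 1
      -> return 28
    -> return 60
  -> return 94
-> return 124

Final answer: 124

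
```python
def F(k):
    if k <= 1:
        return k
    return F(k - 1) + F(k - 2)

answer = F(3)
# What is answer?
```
Call trace:
F(k=3)
  F(k=2)
    F(k=1)
    -> return 1
    F(k=0)
    -> return 0
  -> return 1
  F(k=1)
  -> return 1
-> return 2

Final answer: 2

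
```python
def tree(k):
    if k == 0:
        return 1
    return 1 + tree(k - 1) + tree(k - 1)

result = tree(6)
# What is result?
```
Call trace (a repeated sub-call is expanded the first time; later identical calls just restate its return value):
tree(k=6)
  tree(k=5)
    tree(k=4)
      tree(k=3)
        tree(k=2)
          tree(k=1)
            tree(k=0)
            -> return 1
            tree(k=0)
            -> return 1
          -> return 3
          tree(k=1) -> return 3  (same call as traced above)
        -> return 7
        tree(k=2) -> return 7  (same call as traced above)
      -> return 15
      tree(k=3) -> return 15  (same call as traced above)
    -> return 31
    tree(k=4) -> return 31  (same call as traced above)
  -> return 63
  tree(k=5) -> return 63  (same call as traced above)
-> return 127

Final answer: 127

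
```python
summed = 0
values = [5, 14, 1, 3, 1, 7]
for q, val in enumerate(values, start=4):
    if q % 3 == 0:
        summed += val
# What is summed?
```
Trace:
  summed=0
  summed=0, q=4, val=5
  summed=0, q=5, val=14
  summed=1, q=6, val=1
  summed=1, q=7, val=3
  summed=1, q=8, val=1
  summed=8, q=9, val=7

Final answer: 8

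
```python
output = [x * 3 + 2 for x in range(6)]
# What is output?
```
Trace:
  x=0
  x=1
  x=2
  x=3
  x=4
  x=5
  output=[2, 5, 8, 11, 14, 17]

Final answer: [2, 5, 8, 11, 14, 17]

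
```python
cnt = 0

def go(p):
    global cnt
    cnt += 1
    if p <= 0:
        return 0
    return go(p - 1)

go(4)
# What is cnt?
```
Call trace:
go(p=4)
  go(p=3)
    go(p=2)
      go(p=1)
        go(p=0)
        -> return 0
      -> return 0
    -> return 0
  -> return 0
-> return 0

cnt is incremented once per call. go is entered once for each p = 4, 3, 2, 1, 0 (the p <= 0 call returns without recursing), i.e. 4 + 1 calls.
cnt = 5

Final answer: 5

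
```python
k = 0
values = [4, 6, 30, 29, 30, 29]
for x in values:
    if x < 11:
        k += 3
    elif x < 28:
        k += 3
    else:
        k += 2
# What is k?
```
Trace:
  k=0
  k=3, x=4
  k=6, x=6
  k=8, x=30
  k=10, x=29
  k=12, x=30
  k=14, x=29

Final answer: 14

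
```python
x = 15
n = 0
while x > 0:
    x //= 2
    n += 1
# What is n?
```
Trace:
  x=15
  x=15, n=0
  x=7, n=1
  x=3, n=2
  x=1, n=3
  x=0, n=4

Final answer: 4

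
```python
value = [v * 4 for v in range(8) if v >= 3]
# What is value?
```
Trace:
  v=0
  v=1
  v=2
  v=3
  v=4
  v=5
  v=6
  v=7
  value=[12, 16, 20, 24, 28]

Final answer: [12, 16, 20, 24, 28]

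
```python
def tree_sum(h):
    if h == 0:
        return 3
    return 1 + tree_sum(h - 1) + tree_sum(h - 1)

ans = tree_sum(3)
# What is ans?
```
Call trace (a repeated sub-call is expanded the first time; later identical calls just restate its return value):
tree_sum(h=3)
  tree_sum(h=2)
    tree_sum(h=1)
      tree_sum(h=0)
      -> return 3
      tree_sum(h=0)
      -> return 3
    -> return 7
    tree_sum(h=1) -> return 7  (same call as traced above)
  -> return 15
  tree_sum(h=2) -> return 15  (same call as traced above)
-> return 31

Final answer: 31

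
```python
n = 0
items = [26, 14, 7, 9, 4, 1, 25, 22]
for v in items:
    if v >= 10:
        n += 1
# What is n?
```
Trace:
  n=0
  n=1, v=26
  n=2, v=14
  n=2, v=7
  n=2, v=9
  n=2, v=4
  n=2, v=1
  n=3, v=25
  n=4, v=22

Final answer: 4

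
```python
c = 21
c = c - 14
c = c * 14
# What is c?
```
Trace:
  c=21
  c=7
  c=98

Final answer: 98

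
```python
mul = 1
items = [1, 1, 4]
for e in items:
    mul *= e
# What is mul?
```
Trace:
  mul=1
  mul=1, e=1
  mul=1, e=1
  mul=4, e=4

Final answer: 4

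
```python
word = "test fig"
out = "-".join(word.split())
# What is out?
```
Trace:
  word='test fig'
  word='test fig', out='test-fig'

Final answer: 'test-fig'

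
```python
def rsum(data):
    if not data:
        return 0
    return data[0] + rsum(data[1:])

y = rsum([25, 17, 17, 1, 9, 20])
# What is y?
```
Call trace:
rsum(data=[25, 17, 17, 1, 9, 20])
  rsum(data=[17, 17, 1, 9, 20])
    rsum(data=[17, 1, 9, 20])
      rsum(data=[1, 9, 20])
        rsum(data=[9, 20])
          rsum(data=[20])
            rsum(data=[])
            -> return 0
          -> return 20
        -> return 29
      -> return 30
    -> return 47
  -> return 64
-> return 89

Final answer: 89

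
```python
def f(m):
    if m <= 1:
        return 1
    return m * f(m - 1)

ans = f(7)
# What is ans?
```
Call trace:
f(m=7)
  f(m=6)
    f(m=5)
      f(m=4)
        f(m=3)
          f(m=2)
            f(m=1)
            -> return 1
          -> return 2
        -> return 6
      -> return 24
    -> return 120
  -> return 720
-> return 5040

Final answer: 5040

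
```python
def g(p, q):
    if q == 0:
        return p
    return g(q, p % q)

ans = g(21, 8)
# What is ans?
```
Call trace:
g(p=21, q=8)
  g(p=8, q=5)
    g(p=5, q=3)
      g(p=3, q=2)
        g(p=2, q=1)
          g(p=1, q=0)
          -> return 1
        -> return 1
      -> return 1
    -> return 1
  -> return 1
-> return 1

Final answer: 1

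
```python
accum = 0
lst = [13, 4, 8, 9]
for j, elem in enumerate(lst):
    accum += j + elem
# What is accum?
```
Trace:
  accum=0
  accum=13, j=0, elem=13
  accum=18, j=1, elem=4
  accum=28, j=2, elem=8
  accum=40, j=3, elem=9

Final answer: 40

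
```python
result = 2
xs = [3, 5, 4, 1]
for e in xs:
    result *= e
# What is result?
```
Trace:
  result=2
  result=6, e=3
  result=30, e=5
  result=120, e=4
  result=120, e=1

Final answer: 120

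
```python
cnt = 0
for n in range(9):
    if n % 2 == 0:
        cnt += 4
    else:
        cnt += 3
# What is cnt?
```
Trace:
  cnt=0
  cnt=4, n=0
  cnt=7, n=1
  cnt=11, n=2
  cnt=14, n=3
  cnt=18, n=4
  cnt=21, n=5
  cnt=25, n=6
  cnt=28, n=7
  cnt=32, n=8

Final answer: 32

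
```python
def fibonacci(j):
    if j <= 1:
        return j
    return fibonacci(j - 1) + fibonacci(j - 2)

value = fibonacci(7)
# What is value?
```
Call trace (a repeated sub-call is expanded the first time; later identical calls just restate its return value):
fibonacci(j=7)
  fibonacci(j=6)
    fibonacci(j=5)
      fibonacci(j=4)
        fibonacci(j=3)
          fibonacci(j=2)
            fibonacci(j=1)
            -> return 1
            fibonacci(j=0)
            -> return 0
          -> return 1
          fibonacci(j=1)
          -> return 1
        -> return 2
        fibonacci(j=2) -> return 1  (same call as traced above)
      -> return 3
      fibonacci(j=3) -> return 2  (same call as traced above)
    -> return 5
    fibonacci(j=4) -> return 3  (same call as traced above)
  -> return 8
  fibonacci(j=5) -> return 5  (same call as traced above)
-> return 13

Final answer: 13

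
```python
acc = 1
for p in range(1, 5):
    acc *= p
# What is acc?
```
Trace:
  acc=1
  acc=1, p=1
  acc=2, p=2
  acc=6, p=3
  acc=24, p=4

Final answer: 24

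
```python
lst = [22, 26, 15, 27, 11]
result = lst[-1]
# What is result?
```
Trace:
  lst=[22, 26, 15, 27, 11]
  lst=[22, 26, 15, 27, 11], result=11

Final answer: 11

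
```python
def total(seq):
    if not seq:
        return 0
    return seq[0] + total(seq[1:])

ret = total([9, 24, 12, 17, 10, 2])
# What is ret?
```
Call trace:
total(seq=[9, 24, 12, 17, 10, 2])
  total(seq=[24, 12, 17, 10, 2])
    total(seq=[12, 17, 10, 2])
      total(seq=[17, 10, 2])
        total(seq=[10, 2])
          total(seq=[2])
            total(seq=[])
            -> return 0
          -> return 2
        -> return 12
      -> return 29
    -> return 41
  -> return 65
-> return 74

Final answer: 74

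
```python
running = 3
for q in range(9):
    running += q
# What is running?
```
Trace:
  running=3
  running=3, q=0
  running=4, q=1
  running=6, q=2
  running=9, q=3
  running=13, q=4
  running=18, q=5
  running=24, q=6
  running=31, q=7
  running=39, q=8

Final answer: 39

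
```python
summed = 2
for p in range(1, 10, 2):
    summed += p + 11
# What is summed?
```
Trace:
  summed=2
  summed=14, p=1
  summed=28, p=3
  summed=44, p=5
  summed=62, p=7
  summed=82, p=9

Final answer: 82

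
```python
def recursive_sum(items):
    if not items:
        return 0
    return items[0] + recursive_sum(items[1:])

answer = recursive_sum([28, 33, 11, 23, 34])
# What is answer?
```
Call trace:
recursive_sum(items=[28, 33, 11, 23, 34])
  recursive_sum(items=[33, 11, 23, 34])
    recursive_sum(items=[11, 23, 34])
      recursive_sum(items=[23, 34])
        recursive_sum(items=[34])
          recursive_sum(items=[])
          -> return 0
        -> return 34
      -> return 57
    -> return 68
  -> return 101
-> return 129

Final answer: 129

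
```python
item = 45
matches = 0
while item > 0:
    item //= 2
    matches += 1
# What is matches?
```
Trace:
  item=45
  item=45, matches=0
  item=22, matches=1
  item=11, matches=2
  item=5, matches=3
  item=2, matches=4
  item=1, matches=5
  item=0, matches=6

Final answer: 6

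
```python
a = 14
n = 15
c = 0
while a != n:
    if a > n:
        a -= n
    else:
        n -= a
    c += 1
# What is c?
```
Trace:
  a=14
  a=14, n=15
  a=14, n=15, c=0
  a=14, n=1, c=1
  a=13, n=1, c=2
  a=12, n=1, c=3
  a=11, n=1, c=4
  a=10, n=1, c=5
  a=9, n=1, c=6
  a=8, n=1, c=7
  a=7, n=1, c=8
  a=6, n=1, c=9
  a=5, n=1, c=10
  a=4, n=1, c=11
  a=3, n=1, c=12
  a=2, n=1, c=13
  a=1, n=1, c=14

Final answer: 14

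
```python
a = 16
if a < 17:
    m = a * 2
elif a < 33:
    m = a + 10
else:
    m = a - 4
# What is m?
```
Trace:
  a=16
  a=16, m=32

Final answer: 32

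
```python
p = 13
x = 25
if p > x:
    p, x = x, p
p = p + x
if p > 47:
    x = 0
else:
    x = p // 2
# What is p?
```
Trace:
  p=13
  p=13, x=25
  p=13, x=25
  p=38, x=25
  p=38, x=19

Final answer: 38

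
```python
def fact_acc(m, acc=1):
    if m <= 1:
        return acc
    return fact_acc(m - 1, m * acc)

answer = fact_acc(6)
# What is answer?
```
Call trace:
fact_acc(m=6, acc=1)
  fact_acc(m=5, acc=6)
    fact_acc(m=4, acc=30)
      fact_acc(m=3, acc=120)
        fact_acc(m=2, acc=360)
          fact_acc(m=1, acc=720)
          -> return 720
        -> return 720
      -> return 720
    -> return 720
  -> return 720
-> return 720

Final answer: 720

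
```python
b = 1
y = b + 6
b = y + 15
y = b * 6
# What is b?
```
Trace:
  b=1
  b=1, y=7
  b=22, y=7
  b=22, y=132

Final answer: 22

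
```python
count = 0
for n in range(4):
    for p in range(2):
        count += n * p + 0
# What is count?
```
Trace:
  count=0
  count=0, n=0, p=0
  count=0, n=0, p=1
  count=0, n=1, p=0
  count=1, n=1, p=1
  count=1, n=2, p=0
  count=3, n=2, p=1
  count=3, n=3, p=0
  count=6, n=3, p=1

Final answer: 6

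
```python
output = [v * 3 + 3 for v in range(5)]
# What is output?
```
Trace:
  v=0
  v=1
  v=2
  v=3
  v=4
  output=[3, 6, 9, 12, 15]

Final answer: [3, 6, 9, 12, 15]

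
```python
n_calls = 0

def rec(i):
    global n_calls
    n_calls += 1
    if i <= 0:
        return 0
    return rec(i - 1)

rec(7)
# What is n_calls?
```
Call trace:
rec(i=7)
  rec(i=6)
    rec(i=5)
      rec(i=4)
        rec(i=3)
          rec(i=2)
            rec(i=1)
              rec(i=0)
              -> return 0
            -> return 0
          -> return 0
        -> return 0
      -> return 0
    -> return 0
  -> return 0
-> return 0

n_calls is incremented once per call. rec is entered once for each i = 7, 6, 5, 4, 3, 2, 1, 0 (the i <= 0 call returns without recursing), i.e. 7 + 1 calls.
n_calls = 8

Final answer: 8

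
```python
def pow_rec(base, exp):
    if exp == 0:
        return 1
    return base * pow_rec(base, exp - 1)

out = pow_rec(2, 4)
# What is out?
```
Call trace:
pow_rec(base=2, exp=4)
  pow_rec(base=2, exp=3)
    pow_rec(base=2, exp=2)
      pow_rec(base=2, exp=1)
        pow_rec(base=2, exp=0)
        -> return 1
      -> return 2
    -> return 4
  -> return 8
-> return 16

Final answer: 16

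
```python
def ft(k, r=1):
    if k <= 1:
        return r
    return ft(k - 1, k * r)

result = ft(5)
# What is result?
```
Call trace:
ft(k=5, r=1)
  ft(k=4, r=5)
    ft(k=3, r=20)
      ft(k=2, r=60)
        ft(k=1, r=120)
        -> return 120
      -> return 120
    -> return 120
  -> return 120
-> return 120

Final answer: 120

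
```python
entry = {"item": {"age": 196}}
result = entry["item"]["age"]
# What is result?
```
Trace:
  entry={'item': {'age': 196}}
  entry={'item': {'age': 196}}, result=196

Final answer: 196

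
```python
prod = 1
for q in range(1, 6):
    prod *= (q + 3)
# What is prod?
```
Trace:
  prod=1
  prod=4, q=1
  prod=20, q=2
  prod=120, q=3
  prod=840, q=4
  prod=6720, q=5

Final answer: 6720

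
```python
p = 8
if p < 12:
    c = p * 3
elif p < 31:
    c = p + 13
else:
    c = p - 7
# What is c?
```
Trace:
  p=8
  p=8, c=24

Final answer: 24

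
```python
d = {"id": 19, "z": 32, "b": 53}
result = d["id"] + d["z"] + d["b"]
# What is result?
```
Trace:
  d={'id': 19, 'z': 32, 'b': 53}
  d={'id': 19, 'z': 32, 'b': 53}, result=104

Final answer: 104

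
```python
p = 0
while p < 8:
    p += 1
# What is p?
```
Trace:
  p=0
  p=1
  p=2
  p=3
  p=4
  p=5
  p=6
  p=7
  p=8

Final answer: 8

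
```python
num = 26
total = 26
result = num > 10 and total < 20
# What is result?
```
Trace:
  num=26
  num=26, total=26
  num=26, total=26, result=False

Final answer: False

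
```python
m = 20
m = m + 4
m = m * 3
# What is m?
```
Trace:
  m=20
  m=24
  m=72

Final answer: 72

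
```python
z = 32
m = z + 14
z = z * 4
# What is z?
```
Trace:
  z=32
  z=32, m=46
  z=128, m=46

Final answer: 128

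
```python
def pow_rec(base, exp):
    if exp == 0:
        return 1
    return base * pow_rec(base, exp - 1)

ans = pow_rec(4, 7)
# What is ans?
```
Call trace:
pow_rec(base=4, exp=7)
  pow_rec(base=4, exp=6)
    pow_rec(base=4, exp=5)
      pow_rec(base=4, exp=4)
        pow_rec(base=4, exp=3)
          pow_rec(base=4, exp=2)
            pow_rec(base=4, exp=1)
              pow_rec(base=4, exp=0)
              -> return 1
            -> return 4
          -> return 16
        -> return 64
      -> return 256
    -> return 1024
  -> return 4096
-> return 16384

Final answer: 16384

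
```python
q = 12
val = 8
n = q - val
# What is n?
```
Trace:
  q=12
  q=12, val=8
  q=12, val=8, n=4

Final answer: 4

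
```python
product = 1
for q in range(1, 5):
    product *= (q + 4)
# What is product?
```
Trace:
  product=1
  product=5, q=1
  product=30, q=2
  product=210, q=3
  product=1680, q=4

Final answer: 1680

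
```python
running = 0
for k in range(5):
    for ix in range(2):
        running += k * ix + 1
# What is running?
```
Trace:
  running=0
  running=1, k=0, ix=0
  running=2, k=0, ix=1
  running=3, k=1, ix=0
  running=5, k=1, ix=1
  running=6, k=2, ix=0
  running=9, k=2, ix=1
  running=10, k=3, ix=0
  running=14, k=3, ix=1
  running=15, k=4, ix=0
  running=20, k=4, ix=1

Final answer: 20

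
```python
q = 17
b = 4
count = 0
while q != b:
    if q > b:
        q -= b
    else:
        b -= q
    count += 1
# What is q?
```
Trace:
  q=17
  q=17, b=4
  q=17, b=4, count=0
  q=13, b=4, count=1
  q=9, b=4, count=2
  q=5, b=4, count=3
  q=1, b=4, count=4
  q=1, b=3, count=5
  q=1, b=2, count=6
  q=1, b=1, count=7

Final answer: 1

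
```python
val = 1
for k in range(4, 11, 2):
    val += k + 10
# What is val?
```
Trace:
  val=1
  val=15, k=4
  val=31, k=6
  val=49, k=8
  val=69, k=10

Final answer: 69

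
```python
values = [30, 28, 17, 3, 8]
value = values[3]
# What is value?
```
Trace:
  values=[30, 28, 17, 3, 8]
  values=[30, 28, 17, 3, 8], value=3

Final answer: 3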